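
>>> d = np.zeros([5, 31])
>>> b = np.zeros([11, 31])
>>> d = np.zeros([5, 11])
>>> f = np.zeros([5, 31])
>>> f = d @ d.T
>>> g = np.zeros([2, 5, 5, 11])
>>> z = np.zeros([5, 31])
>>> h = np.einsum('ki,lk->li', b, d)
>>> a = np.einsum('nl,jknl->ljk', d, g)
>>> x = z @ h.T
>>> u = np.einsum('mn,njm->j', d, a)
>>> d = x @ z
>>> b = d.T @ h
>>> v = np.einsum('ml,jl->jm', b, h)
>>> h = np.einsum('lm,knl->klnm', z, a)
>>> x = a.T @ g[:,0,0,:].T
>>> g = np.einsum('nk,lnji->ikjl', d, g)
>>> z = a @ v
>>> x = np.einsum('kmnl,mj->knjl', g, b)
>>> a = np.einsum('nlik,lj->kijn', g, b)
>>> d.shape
(5, 31)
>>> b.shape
(31, 31)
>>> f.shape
(5, 5)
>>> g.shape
(11, 31, 5, 2)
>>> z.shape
(11, 2, 31)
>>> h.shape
(11, 5, 2, 31)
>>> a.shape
(2, 5, 31, 11)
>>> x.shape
(11, 5, 31, 2)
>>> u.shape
(2,)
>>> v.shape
(5, 31)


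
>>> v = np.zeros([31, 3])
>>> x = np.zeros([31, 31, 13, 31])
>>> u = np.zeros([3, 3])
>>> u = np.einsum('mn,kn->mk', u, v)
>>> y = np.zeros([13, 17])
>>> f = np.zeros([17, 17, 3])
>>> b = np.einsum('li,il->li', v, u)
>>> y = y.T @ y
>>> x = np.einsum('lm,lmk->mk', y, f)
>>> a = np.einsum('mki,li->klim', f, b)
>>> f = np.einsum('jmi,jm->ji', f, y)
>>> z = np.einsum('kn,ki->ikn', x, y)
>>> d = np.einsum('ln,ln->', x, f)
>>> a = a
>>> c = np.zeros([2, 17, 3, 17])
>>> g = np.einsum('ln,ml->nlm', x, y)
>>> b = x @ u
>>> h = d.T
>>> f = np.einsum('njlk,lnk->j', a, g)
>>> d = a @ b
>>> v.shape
(31, 3)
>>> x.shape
(17, 3)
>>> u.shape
(3, 31)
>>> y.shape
(17, 17)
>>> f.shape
(31,)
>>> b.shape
(17, 31)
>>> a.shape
(17, 31, 3, 17)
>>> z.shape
(17, 17, 3)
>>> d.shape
(17, 31, 3, 31)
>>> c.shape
(2, 17, 3, 17)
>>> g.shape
(3, 17, 17)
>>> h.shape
()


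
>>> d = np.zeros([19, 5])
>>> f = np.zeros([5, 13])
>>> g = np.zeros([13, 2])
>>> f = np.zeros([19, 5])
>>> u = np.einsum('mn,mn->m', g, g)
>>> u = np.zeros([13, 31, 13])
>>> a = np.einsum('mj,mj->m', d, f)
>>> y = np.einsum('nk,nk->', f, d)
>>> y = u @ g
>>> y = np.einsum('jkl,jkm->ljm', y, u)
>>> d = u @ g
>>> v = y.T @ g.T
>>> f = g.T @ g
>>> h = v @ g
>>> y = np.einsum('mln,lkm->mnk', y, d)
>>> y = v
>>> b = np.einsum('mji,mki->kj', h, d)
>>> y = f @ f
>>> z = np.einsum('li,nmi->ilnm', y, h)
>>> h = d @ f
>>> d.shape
(13, 31, 2)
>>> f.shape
(2, 2)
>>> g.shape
(13, 2)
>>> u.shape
(13, 31, 13)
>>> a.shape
(19,)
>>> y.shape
(2, 2)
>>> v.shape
(13, 13, 13)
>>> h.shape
(13, 31, 2)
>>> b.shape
(31, 13)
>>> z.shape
(2, 2, 13, 13)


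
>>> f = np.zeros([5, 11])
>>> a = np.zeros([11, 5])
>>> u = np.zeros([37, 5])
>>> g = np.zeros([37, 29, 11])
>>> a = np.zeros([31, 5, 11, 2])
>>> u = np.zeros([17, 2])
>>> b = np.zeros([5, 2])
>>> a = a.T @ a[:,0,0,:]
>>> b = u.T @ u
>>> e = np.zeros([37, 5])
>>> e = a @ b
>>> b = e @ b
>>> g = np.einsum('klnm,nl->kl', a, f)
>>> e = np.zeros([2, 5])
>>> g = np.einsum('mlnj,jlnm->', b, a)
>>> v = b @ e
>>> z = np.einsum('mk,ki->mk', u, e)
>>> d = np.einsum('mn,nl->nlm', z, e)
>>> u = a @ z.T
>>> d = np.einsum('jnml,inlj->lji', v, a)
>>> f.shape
(5, 11)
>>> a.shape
(2, 11, 5, 2)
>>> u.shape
(2, 11, 5, 17)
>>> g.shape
()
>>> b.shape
(2, 11, 5, 2)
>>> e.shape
(2, 5)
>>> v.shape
(2, 11, 5, 5)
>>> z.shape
(17, 2)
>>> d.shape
(5, 2, 2)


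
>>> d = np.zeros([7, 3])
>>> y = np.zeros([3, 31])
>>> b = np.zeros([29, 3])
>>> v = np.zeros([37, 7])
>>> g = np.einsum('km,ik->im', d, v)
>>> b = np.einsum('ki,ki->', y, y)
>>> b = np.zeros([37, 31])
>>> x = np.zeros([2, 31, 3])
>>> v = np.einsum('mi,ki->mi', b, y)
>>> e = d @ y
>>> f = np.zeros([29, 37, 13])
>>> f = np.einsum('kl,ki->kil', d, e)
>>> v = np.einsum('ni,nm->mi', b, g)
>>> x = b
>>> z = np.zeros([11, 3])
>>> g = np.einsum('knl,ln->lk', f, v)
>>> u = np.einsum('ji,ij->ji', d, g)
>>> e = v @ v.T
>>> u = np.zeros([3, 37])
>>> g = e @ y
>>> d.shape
(7, 3)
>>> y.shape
(3, 31)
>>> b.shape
(37, 31)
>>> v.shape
(3, 31)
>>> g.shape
(3, 31)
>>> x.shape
(37, 31)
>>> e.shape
(3, 3)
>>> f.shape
(7, 31, 3)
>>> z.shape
(11, 3)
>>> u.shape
(3, 37)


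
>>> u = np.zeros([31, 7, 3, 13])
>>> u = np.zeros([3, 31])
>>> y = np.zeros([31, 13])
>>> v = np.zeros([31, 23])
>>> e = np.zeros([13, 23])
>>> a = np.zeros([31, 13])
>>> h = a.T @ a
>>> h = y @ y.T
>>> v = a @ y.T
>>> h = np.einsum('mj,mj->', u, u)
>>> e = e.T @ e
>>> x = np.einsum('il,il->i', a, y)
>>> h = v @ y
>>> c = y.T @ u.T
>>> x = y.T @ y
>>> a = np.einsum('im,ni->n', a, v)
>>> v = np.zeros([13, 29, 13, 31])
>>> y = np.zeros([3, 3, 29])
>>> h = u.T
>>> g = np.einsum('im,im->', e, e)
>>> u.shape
(3, 31)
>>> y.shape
(3, 3, 29)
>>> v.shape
(13, 29, 13, 31)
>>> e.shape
(23, 23)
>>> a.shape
(31,)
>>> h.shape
(31, 3)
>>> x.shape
(13, 13)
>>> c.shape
(13, 3)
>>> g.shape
()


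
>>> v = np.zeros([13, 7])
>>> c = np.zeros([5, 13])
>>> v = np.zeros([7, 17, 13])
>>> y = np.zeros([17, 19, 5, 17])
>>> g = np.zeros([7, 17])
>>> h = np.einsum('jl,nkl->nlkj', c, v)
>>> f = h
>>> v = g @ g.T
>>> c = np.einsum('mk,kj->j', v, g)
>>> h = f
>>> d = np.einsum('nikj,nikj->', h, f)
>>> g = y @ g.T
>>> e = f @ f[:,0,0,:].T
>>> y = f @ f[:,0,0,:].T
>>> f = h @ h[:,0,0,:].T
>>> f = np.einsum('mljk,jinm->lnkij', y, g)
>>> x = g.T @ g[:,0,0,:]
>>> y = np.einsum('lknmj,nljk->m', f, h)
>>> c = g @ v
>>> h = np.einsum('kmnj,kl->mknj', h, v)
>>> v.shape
(7, 7)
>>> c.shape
(17, 19, 5, 7)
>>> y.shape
(19,)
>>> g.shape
(17, 19, 5, 7)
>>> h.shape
(13, 7, 17, 5)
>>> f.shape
(13, 5, 7, 19, 17)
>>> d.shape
()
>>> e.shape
(7, 13, 17, 7)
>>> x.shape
(7, 5, 19, 7)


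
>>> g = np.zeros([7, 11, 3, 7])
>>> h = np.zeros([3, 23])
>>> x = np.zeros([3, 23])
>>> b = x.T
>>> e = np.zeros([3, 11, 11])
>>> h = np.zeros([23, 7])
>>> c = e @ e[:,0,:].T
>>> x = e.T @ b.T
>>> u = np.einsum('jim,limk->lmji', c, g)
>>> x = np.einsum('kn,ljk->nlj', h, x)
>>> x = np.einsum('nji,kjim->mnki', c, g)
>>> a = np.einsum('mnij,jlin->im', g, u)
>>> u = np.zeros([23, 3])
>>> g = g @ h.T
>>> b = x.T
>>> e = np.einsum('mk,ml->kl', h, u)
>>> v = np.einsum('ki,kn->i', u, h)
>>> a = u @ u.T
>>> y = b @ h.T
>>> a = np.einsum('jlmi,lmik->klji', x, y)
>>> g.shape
(7, 11, 3, 23)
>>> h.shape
(23, 7)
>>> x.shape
(7, 3, 7, 3)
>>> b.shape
(3, 7, 3, 7)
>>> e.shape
(7, 3)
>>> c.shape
(3, 11, 3)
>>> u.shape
(23, 3)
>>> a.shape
(23, 3, 7, 3)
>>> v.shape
(3,)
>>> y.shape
(3, 7, 3, 23)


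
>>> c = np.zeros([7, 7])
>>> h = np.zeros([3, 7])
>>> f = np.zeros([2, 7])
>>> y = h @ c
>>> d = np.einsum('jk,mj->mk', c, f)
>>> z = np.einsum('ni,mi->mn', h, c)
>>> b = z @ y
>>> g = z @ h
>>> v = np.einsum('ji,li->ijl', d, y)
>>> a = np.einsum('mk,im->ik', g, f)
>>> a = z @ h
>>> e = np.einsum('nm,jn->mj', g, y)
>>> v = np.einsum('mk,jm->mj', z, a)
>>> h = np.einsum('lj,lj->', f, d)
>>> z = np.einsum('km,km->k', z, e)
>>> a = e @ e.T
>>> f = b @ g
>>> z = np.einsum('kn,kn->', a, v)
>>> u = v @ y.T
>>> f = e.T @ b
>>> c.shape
(7, 7)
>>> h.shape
()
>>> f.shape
(3, 7)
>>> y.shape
(3, 7)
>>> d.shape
(2, 7)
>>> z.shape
()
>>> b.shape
(7, 7)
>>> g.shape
(7, 7)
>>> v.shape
(7, 7)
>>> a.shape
(7, 7)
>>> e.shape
(7, 3)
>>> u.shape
(7, 3)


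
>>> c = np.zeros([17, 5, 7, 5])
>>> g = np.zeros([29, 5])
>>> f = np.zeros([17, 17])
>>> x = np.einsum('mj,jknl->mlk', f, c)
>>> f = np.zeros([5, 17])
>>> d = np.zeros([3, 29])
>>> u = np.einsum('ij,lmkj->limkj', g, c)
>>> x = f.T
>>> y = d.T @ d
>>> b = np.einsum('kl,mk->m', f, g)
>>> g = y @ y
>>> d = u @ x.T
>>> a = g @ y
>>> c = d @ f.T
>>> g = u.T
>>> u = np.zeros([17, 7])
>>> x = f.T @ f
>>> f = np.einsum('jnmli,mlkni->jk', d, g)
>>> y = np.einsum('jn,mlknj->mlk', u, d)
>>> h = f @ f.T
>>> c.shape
(17, 29, 5, 7, 5)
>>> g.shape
(5, 7, 5, 29, 17)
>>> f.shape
(17, 5)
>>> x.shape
(17, 17)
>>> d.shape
(17, 29, 5, 7, 17)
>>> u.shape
(17, 7)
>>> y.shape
(17, 29, 5)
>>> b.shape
(29,)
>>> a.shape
(29, 29)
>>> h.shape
(17, 17)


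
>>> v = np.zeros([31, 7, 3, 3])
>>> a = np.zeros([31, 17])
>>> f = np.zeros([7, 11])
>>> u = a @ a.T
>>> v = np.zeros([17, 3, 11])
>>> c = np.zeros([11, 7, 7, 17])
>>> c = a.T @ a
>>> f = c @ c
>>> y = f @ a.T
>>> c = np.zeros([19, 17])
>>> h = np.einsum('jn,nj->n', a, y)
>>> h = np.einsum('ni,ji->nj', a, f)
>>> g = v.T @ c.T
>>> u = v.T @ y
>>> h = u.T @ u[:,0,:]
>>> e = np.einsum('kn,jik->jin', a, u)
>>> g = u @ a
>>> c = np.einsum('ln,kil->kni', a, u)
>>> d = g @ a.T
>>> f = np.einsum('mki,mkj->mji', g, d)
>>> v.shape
(17, 3, 11)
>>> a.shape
(31, 17)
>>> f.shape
(11, 31, 17)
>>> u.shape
(11, 3, 31)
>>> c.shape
(11, 17, 3)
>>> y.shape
(17, 31)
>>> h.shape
(31, 3, 31)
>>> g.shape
(11, 3, 17)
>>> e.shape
(11, 3, 17)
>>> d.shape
(11, 3, 31)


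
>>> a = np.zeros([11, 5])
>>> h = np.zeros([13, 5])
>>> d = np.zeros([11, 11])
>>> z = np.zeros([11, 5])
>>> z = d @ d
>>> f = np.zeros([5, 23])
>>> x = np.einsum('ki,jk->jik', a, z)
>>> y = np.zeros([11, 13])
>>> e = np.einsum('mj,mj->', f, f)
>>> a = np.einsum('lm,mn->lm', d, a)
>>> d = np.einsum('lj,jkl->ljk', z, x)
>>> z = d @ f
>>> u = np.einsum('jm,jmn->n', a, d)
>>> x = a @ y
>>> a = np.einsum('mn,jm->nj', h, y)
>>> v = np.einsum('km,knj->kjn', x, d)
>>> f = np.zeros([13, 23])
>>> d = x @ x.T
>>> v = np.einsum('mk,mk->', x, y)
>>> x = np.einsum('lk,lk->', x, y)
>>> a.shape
(5, 11)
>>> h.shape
(13, 5)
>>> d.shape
(11, 11)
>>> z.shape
(11, 11, 23)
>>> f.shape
(13, 23)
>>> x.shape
()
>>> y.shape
(11, 13)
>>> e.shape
()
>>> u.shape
(5,)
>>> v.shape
()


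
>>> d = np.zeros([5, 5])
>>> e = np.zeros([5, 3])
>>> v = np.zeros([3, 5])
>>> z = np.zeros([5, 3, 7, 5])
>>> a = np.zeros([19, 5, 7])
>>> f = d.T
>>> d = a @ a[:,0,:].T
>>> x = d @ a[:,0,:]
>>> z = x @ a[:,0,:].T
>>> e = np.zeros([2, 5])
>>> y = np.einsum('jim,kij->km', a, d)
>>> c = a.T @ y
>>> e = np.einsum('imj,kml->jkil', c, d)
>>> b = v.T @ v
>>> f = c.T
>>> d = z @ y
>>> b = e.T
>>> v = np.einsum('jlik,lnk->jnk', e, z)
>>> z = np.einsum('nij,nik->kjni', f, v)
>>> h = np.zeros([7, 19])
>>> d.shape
(19, 5, 7)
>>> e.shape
(7, 19, 7, 19)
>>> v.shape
(7, 5, 19)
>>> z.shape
(19, 7, 7, 5)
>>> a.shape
(19, 5, 7)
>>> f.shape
(7, 5, 7)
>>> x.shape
(19, 5, 7)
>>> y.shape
(19, 7)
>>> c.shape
(7, 5, 7)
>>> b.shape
(19, 7, 19, 7)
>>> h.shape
(7, 19)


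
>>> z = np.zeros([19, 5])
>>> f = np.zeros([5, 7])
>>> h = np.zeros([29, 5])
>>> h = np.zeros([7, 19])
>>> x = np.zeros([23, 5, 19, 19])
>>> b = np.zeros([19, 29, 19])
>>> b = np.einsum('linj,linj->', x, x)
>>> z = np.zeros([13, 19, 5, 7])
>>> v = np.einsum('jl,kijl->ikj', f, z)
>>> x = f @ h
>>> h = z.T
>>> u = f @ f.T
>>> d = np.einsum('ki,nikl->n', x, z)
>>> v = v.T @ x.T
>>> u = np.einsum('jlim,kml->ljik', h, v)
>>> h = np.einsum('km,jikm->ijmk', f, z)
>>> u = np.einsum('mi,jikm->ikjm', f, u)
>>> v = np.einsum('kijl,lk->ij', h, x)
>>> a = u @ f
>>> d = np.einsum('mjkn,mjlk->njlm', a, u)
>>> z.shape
(13, 19, 5, 7)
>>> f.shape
(5, 7)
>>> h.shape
(19, 13, 7, 5)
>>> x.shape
(5, 19)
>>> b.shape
()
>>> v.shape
(13, 7)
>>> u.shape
(7, 19, 5, 5)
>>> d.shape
(7, 19, 5, 7)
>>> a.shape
(7, 19, 5, 7)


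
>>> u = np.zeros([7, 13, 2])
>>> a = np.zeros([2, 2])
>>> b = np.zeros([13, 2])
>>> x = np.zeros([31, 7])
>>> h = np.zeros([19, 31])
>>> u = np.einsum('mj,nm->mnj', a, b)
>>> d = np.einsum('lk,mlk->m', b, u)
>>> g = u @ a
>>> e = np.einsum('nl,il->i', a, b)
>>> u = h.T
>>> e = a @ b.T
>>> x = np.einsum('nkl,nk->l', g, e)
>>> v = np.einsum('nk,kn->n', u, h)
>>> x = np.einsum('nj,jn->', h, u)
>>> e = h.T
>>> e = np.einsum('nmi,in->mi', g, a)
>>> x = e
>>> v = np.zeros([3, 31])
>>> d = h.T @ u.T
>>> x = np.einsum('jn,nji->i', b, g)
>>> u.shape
(31, 19)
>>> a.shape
(2, 2)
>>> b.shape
(13, 2)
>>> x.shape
(2,)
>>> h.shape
(19, 31)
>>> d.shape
(31, 31)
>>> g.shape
(2, 13, 2)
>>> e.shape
(13, 2)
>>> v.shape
(3, 31)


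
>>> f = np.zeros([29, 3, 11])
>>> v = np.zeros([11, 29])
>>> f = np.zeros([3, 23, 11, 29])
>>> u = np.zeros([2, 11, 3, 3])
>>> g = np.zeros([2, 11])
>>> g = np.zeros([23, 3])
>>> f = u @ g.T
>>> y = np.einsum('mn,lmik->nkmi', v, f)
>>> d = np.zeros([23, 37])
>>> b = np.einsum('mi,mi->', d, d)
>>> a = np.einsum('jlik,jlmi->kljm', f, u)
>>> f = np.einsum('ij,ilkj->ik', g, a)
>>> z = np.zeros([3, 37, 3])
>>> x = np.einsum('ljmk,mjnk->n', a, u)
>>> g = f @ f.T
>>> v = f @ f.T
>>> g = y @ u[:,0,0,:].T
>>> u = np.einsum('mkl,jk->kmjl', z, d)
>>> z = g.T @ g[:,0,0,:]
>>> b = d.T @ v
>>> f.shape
(23, 2)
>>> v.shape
(23, 23)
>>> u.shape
(37, 3, 23, 3)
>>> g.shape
(29, 23, 11, 2)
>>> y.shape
(29, 23, 11, 3)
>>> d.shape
(23, 37)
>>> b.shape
(37, 23)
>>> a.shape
(23, 11, 2, 3)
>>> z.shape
(2, 11, 23, 2)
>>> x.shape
(3,)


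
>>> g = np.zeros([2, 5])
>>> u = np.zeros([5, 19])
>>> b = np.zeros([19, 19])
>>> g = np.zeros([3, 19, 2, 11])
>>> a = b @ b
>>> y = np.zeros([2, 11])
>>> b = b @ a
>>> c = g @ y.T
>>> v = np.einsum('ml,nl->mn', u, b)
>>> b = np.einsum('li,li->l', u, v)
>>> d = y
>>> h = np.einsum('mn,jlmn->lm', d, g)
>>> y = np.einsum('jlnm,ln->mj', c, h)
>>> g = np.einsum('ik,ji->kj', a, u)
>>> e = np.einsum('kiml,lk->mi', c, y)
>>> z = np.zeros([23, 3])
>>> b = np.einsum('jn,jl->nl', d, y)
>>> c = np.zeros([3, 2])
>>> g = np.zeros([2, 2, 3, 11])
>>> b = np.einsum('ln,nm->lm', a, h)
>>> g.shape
(2, 2, 3, 11)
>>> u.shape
(5, 19)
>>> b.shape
(19, 2)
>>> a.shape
(19, 19)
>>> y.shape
(2, 3)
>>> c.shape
(3, 2)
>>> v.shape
(5, 19)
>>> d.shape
(2, 11)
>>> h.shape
(19, 2)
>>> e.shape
(2, 19)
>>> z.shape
(23, 3)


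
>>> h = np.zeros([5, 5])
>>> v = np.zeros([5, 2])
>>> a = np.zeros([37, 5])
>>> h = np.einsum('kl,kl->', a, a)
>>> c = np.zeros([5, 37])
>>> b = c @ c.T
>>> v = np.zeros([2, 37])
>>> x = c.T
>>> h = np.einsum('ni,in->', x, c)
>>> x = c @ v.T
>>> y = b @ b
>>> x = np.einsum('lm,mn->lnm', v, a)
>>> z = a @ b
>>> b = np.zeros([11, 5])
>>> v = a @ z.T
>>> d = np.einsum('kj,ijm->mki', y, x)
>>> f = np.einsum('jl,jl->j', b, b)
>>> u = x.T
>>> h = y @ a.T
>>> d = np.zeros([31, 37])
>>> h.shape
(5, 37)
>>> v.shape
(37, 37)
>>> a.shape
(37, 5)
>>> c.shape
(5, 37)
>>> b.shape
(11, 5)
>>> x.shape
(2, 5, 37)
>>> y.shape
(5, 5)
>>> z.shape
(37, 5)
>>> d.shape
(31, 37)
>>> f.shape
(11,)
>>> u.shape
(37, 5, 2)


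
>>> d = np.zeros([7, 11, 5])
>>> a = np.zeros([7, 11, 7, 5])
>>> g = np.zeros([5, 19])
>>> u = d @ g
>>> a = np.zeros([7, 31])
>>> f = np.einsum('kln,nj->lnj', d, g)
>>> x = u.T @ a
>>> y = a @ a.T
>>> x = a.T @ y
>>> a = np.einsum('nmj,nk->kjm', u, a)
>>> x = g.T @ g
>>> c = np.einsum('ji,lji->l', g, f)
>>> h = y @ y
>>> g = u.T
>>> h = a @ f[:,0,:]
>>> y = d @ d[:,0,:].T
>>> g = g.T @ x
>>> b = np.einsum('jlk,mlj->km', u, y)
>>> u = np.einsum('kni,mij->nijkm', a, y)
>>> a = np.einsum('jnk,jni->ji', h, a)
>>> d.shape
(7, 11, 5)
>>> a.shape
(31, 11)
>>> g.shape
(7, 11, 19)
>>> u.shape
(19, 11, 7, 31, 7)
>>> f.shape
(11, 5, 19)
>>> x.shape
(19, 19)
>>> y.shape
(7, 11, 7)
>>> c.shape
(11,)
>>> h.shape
(31, 19, 19)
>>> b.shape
(19, 7)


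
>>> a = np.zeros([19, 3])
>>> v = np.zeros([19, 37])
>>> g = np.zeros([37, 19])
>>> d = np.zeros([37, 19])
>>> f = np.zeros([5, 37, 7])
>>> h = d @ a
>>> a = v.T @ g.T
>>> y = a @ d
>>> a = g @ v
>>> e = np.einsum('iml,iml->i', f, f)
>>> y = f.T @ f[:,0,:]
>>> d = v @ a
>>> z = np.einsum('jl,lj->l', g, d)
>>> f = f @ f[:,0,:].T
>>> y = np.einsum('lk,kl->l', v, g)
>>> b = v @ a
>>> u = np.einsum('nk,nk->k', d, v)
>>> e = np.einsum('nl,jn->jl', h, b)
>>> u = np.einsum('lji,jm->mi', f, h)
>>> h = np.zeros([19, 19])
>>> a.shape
(37, 37)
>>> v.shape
(19, 37)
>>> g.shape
(37, 19)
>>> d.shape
(19, 37)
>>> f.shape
(5, 37, 5)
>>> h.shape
(19, 19)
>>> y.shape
(19,)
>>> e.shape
(19, 3)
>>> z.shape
(19,)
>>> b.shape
(19, 37)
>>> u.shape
(3, 5)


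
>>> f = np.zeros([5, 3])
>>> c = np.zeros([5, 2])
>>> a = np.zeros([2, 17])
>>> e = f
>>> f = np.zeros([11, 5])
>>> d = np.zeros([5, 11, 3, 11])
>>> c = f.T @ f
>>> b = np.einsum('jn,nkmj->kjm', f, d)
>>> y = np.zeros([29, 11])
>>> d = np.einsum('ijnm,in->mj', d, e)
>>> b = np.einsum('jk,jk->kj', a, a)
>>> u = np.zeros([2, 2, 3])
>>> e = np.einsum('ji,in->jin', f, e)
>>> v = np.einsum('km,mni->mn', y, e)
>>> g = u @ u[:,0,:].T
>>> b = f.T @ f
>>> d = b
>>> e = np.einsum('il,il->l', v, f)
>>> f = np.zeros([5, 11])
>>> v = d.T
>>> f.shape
(5, 11)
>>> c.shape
(5, 5)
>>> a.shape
(2, 17)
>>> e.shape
(5,)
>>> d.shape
(5, 5)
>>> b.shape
(5, 5)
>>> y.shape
(29, 11)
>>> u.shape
(2, 2, 3)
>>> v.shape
(5, 5)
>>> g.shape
(2, 2, 2)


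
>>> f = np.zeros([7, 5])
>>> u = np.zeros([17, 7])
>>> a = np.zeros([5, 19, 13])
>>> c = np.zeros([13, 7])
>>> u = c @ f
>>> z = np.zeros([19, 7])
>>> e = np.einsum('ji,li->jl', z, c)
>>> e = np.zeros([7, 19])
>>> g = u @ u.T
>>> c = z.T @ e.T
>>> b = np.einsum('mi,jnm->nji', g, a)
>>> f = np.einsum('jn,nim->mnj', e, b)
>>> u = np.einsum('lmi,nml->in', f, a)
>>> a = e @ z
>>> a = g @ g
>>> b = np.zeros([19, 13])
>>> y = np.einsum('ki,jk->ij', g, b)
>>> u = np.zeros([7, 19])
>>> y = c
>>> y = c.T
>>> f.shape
(13, 19, 7)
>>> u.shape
(7, 19)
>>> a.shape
(13, 13)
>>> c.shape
(7, 7)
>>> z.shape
(19, 7)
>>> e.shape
(7, 19)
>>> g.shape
(13, 13)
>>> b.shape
(19, 13)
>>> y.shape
(7, 7)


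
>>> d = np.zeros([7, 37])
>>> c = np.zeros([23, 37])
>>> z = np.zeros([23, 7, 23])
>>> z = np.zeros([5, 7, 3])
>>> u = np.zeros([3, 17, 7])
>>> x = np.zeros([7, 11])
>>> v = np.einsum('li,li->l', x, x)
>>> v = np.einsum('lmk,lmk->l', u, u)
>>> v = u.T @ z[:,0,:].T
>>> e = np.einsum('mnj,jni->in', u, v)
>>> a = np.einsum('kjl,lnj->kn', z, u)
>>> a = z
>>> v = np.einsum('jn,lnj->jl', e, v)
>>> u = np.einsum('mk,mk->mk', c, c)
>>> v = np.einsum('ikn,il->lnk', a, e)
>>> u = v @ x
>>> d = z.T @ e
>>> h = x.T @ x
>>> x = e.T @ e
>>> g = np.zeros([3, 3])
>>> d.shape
(3, 7, 17)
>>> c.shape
(23, 37)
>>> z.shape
(5, 7, 3)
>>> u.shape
(17, 3, 11)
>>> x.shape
(17, 17)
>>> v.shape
(17, 3, 7)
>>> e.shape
(5, 17)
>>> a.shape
(5, 7, 3)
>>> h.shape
(11, 11)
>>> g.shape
(3, 3)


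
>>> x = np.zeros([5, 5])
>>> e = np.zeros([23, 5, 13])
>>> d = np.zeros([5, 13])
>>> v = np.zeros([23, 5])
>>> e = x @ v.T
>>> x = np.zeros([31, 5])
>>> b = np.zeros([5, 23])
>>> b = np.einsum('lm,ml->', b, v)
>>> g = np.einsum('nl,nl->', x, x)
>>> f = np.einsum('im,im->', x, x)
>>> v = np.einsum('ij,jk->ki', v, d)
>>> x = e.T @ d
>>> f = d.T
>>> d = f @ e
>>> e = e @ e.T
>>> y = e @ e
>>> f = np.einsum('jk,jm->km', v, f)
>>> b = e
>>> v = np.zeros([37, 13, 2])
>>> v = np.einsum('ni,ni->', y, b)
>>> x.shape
(23, 13)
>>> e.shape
(5, 5)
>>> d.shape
(13, 23)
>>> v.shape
()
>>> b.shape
(5, 5)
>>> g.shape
()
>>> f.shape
(23, 5)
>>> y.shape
(5, 5)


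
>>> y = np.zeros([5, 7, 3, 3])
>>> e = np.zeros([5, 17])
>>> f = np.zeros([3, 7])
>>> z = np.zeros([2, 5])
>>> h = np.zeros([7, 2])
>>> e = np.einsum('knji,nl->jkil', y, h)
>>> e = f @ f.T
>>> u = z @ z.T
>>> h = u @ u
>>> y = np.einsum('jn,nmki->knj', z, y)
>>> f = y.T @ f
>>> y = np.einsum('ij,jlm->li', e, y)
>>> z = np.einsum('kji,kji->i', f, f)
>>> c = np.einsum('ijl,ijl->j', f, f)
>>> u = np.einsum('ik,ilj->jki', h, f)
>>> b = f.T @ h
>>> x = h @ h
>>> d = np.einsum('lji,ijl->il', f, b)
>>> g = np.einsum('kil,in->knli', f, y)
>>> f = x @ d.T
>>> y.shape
(5, 3)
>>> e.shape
(3, 3)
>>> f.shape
(2, 7)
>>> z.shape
(7,)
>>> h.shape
(2, 2)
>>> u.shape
(7, 2, 2)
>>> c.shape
(5,)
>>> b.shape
(7, 5, 2)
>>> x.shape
(2, 2)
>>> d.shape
(7, 2)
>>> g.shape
(2, 3, 7, 5)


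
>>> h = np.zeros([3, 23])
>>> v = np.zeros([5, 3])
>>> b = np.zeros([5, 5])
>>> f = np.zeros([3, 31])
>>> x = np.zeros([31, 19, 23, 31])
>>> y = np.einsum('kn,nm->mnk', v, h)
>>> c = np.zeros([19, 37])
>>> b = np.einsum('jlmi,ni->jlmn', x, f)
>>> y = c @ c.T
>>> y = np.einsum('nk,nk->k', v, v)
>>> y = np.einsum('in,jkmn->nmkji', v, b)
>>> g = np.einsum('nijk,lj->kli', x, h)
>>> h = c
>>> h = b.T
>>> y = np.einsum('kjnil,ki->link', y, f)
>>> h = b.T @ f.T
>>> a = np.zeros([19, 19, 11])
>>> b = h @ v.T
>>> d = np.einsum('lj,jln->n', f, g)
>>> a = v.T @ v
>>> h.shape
(3, 23, 19, 3)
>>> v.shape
(5, 3)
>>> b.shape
(3, 23, 19, 5)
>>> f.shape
(3, 31)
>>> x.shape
(31, 19, 23, 31)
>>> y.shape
(5, 31, 19, 3)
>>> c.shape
(19, 37)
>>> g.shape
(31, 3, 19)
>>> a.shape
(3, 3)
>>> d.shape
(19,)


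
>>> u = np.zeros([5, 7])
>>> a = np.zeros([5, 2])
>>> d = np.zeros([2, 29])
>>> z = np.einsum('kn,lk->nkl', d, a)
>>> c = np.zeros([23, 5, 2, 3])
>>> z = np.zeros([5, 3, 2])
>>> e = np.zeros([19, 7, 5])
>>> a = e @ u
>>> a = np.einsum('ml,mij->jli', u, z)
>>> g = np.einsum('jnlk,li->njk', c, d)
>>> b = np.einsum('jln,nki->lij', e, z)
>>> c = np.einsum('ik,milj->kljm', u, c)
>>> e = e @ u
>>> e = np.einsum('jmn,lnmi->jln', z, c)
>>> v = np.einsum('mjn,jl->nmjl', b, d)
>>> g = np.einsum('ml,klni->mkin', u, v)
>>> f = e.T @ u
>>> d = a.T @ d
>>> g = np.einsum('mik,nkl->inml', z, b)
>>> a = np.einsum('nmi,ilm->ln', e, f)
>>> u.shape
(5, 7)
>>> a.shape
(7, 5)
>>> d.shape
(3, 7, 29)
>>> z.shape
(5, 3, 2)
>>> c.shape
(7, 2, 3, 23)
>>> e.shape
(5, 7, 2)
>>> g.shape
(3, 7, 5, 19)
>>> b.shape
(7, 2, 19)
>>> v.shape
(19, 7, 2, 29)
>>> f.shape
(2, 7, 7)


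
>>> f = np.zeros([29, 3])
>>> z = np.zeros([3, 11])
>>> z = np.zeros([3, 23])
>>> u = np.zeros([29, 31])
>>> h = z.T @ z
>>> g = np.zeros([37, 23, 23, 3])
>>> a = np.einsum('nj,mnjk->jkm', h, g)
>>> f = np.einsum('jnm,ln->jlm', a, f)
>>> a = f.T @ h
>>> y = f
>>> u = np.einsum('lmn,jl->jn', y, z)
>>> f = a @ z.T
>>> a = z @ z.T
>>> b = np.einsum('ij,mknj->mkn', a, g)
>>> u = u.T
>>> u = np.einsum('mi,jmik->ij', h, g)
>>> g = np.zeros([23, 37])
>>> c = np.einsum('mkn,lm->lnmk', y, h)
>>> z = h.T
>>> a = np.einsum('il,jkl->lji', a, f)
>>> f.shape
(37, 29, 3)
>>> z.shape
(23, 23)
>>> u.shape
(23, 37)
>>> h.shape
(23, 23)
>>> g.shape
(23, 37)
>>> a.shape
(3, 37, 3)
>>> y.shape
(23, 29, 37)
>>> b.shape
(37, 23, 23)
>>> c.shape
(23, 37, 23, 29)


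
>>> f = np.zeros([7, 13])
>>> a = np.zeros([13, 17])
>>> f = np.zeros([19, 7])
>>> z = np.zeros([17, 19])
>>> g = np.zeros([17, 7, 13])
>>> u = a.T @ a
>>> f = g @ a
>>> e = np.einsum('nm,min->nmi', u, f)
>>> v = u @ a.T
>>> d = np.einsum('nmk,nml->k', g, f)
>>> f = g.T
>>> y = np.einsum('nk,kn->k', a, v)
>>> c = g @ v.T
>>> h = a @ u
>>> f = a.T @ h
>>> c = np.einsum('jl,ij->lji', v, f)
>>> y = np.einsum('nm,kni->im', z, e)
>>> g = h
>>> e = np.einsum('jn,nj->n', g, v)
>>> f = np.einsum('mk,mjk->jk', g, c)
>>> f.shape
(17, 17)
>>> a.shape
(13, 17)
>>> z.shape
(17, 19)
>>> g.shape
(13, 17)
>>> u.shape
(17, 17)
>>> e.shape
(17,)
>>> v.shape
(17, 13)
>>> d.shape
(13,)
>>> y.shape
(7, 19)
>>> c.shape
(13, 17, 17)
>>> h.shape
(13, 17)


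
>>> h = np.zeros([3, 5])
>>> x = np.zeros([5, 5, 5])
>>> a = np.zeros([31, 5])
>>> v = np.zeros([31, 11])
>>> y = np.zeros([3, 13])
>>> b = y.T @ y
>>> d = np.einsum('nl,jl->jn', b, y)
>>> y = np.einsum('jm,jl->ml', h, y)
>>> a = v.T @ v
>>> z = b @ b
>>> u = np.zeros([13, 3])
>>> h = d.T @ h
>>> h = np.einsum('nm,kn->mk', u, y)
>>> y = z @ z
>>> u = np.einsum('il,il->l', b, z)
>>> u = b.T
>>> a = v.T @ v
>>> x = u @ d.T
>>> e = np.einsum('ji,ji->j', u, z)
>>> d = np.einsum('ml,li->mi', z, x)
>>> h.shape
(3, 5)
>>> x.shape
(13, 3)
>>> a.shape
(11, 11)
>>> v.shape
(31, 11)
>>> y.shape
(13, 13)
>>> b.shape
(13, 13)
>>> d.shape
(13, 3)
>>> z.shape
(13, 13)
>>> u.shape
(13, 13)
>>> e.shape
(13,)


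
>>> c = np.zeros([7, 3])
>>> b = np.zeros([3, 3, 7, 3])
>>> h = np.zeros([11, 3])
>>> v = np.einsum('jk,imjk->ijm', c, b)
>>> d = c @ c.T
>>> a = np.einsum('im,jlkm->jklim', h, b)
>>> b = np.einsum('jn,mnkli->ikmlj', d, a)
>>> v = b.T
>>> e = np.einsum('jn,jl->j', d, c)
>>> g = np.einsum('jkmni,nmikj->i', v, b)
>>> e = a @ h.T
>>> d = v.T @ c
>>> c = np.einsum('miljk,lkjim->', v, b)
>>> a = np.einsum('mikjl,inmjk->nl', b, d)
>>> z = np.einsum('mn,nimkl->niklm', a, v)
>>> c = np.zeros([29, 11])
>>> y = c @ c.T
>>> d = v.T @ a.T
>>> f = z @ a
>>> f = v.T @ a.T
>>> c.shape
(29, 11)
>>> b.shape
(3, 3, 3, 11, 7)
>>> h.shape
(11, 3)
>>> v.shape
(7, 11, 3, 3, 3)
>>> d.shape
(3, 3, 3, 11, 3)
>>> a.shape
(3, 7)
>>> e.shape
(3, 7, 3, 11, 11)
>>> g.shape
(3,)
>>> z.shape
(7, 11, 3, 3, 3)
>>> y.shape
(29, 29)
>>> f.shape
(3, 3, 3, 11, 3)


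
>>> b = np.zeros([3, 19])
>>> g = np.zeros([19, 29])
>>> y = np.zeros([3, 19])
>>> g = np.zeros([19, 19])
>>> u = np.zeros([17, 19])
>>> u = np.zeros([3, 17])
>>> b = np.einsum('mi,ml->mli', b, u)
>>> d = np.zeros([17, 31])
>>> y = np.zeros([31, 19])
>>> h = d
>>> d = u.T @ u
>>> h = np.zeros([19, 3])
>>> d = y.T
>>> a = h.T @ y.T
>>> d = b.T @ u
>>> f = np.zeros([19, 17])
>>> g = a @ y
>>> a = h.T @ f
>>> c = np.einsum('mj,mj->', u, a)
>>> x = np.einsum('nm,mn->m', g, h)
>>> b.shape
(3, 17, 19)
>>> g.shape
(3, 19)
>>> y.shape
(31, 19)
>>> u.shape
(3, 17)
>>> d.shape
(19, 17, 17)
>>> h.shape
(19, 3)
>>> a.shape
(3, 17)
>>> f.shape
(19, 17)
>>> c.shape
()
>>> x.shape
(19,)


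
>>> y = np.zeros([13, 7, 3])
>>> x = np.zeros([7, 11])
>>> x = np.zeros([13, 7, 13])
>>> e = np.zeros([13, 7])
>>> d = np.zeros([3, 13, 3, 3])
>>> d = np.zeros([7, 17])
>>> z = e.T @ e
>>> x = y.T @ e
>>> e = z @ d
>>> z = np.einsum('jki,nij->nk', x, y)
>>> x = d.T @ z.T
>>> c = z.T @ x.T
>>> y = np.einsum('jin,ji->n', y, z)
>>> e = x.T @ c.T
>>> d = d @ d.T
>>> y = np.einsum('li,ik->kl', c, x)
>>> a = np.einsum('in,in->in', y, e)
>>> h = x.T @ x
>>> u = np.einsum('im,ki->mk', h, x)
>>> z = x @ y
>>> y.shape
(13, 7)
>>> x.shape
(17, 13)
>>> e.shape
(13, 7)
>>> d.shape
(7, 7)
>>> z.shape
(17, 7)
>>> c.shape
(7, 17)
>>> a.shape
(13, 7)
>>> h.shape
(13, 13)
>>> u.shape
(13, 17)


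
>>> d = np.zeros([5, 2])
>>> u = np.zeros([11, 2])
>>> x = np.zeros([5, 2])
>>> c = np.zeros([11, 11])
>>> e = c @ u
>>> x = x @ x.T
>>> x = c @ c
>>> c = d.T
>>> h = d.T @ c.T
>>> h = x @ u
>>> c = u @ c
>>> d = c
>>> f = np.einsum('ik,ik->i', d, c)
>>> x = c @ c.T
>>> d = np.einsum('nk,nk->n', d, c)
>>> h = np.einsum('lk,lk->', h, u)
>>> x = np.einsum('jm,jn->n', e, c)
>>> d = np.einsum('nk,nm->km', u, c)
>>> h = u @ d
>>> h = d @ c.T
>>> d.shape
(2, 5)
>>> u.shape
(11, 2)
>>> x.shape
(5,)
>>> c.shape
(11, 5)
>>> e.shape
(11, 2)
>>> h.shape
(2, 11)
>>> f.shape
(11,)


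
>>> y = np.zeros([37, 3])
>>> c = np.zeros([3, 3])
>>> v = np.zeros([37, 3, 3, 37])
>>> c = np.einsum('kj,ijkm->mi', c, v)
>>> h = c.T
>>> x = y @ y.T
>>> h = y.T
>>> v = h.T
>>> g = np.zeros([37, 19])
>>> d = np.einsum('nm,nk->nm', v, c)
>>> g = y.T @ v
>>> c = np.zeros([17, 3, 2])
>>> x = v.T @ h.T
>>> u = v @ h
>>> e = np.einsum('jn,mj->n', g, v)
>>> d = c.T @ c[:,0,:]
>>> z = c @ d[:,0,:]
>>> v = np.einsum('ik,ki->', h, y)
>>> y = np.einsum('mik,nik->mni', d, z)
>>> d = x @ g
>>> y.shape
(2, 17, 3)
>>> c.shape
(17, 3, 2)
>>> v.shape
()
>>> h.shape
(3, 37)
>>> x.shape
(3, 3)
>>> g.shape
(3, 3)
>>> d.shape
(3, 3)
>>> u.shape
(37, 37)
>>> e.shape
(3,)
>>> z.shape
(17, 3, 2)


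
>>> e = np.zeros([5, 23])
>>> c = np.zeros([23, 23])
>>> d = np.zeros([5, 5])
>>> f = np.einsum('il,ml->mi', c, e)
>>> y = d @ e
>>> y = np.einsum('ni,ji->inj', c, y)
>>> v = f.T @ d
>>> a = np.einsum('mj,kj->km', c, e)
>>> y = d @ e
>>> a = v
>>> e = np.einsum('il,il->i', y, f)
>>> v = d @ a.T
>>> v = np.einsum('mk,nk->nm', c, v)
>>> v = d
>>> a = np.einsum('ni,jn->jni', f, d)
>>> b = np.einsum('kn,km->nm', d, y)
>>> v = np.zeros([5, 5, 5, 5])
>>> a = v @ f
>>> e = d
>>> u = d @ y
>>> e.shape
(5, 5)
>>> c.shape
(23, 23)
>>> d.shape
(5, 5)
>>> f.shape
(5, 23)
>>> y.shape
(5, 23)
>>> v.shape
(5, 5, 5, 5)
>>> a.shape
(5, 5, 5, 23)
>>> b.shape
(5, 23)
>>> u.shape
(5, 23)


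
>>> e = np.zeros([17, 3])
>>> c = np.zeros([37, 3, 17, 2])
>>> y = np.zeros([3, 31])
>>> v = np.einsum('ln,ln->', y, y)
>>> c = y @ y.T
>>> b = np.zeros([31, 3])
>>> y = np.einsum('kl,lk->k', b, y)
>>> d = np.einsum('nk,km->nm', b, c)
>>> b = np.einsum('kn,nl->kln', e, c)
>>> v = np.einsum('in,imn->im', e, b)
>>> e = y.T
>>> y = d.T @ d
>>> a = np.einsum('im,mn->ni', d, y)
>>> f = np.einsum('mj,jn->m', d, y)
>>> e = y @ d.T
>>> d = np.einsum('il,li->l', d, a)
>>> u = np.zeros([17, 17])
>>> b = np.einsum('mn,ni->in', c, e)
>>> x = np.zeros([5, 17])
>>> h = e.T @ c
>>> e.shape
(3, 31)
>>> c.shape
(3, 3)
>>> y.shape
(3, 3)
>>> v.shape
(17, 3)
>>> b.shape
(31, 3)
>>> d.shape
(3,)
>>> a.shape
(3, 31)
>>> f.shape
(31,)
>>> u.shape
(17, 17)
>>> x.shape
(5, 17)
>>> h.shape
(31, 3)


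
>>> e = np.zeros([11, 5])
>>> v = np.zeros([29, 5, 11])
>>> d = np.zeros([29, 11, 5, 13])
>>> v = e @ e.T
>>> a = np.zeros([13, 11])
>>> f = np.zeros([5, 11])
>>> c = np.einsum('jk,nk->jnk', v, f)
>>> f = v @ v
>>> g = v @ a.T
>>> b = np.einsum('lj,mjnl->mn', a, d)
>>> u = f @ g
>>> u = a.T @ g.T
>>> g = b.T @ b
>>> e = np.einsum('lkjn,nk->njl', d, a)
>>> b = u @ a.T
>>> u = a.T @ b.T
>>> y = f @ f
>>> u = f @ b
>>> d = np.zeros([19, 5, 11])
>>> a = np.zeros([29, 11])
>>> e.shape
(13, 5, 29)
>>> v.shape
(11, 11)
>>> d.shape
(19, 5, 11)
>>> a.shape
(29, 11)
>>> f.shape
(11, 11)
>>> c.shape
(11, 5, 11)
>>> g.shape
(5, 5)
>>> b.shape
(11, 13)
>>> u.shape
(11, 13)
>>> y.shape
(11, 11)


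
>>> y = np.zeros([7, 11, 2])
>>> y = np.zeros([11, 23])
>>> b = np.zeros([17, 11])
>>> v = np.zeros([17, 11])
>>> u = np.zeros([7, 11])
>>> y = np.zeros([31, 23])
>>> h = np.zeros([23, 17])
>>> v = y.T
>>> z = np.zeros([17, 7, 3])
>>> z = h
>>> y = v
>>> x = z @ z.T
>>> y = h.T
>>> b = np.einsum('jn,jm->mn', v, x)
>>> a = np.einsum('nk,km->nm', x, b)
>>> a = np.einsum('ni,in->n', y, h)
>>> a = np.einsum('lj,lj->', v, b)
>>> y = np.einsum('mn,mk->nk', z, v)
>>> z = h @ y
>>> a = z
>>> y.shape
(17, 31)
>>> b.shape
(23, 31)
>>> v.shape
(23, 31)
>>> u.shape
(7, 11)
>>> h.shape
(23, 17)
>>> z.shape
(23, 31)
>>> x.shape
(23, 23)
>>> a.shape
(23, 31)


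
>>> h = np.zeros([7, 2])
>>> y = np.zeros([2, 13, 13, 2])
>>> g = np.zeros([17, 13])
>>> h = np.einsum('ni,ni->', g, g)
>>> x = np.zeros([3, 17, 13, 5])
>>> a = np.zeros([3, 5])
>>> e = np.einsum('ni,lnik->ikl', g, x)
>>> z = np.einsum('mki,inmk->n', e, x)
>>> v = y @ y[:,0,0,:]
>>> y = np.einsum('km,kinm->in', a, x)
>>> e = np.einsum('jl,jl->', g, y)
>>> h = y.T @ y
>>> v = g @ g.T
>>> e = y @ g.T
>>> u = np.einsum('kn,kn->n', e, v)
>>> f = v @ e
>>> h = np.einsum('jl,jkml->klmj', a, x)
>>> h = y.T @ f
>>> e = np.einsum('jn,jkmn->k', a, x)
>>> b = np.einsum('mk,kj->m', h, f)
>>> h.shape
(13, 17)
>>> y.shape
(17, 13)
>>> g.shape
(17, 13)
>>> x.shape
(3, 17, 13, 5)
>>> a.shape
(3, 5)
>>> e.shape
(17,)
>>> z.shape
(17,)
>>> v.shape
(17, 17)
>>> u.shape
(17,)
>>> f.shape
(17, 17)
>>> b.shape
(13,)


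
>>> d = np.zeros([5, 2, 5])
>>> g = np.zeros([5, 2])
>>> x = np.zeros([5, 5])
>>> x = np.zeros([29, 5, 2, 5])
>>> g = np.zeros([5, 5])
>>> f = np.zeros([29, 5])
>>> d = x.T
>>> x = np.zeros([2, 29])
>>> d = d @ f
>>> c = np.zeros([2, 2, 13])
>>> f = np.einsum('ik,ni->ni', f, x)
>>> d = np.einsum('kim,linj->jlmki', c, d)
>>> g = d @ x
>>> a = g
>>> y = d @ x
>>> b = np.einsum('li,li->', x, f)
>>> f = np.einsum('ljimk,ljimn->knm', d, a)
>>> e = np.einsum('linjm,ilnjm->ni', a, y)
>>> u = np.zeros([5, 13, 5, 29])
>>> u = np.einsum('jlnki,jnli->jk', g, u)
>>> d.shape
(5, 5, 13, 2, 2)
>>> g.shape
(5, 5, 13, 2, 29)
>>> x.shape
(2, 29)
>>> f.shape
(2, 29, 2)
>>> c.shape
(2, 2, 13)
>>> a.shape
(5, 5, 13, 2, 29)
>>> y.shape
(5, 5, 13, 2, 29)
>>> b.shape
()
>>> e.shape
(13, 5)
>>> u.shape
(5, 2)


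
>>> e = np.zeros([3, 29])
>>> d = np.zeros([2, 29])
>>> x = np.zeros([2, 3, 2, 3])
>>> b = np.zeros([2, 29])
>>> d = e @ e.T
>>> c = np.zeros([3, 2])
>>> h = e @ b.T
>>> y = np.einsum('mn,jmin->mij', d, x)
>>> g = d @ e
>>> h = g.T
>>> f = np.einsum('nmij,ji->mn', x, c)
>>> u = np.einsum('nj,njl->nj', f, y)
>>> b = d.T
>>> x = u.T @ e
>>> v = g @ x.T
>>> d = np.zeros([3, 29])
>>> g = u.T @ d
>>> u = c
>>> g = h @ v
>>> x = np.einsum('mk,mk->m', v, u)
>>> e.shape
(3, 29)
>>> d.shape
(3, 29)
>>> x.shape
(3,)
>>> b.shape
(3, 3)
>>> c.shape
(3, 2)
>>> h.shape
(29, 3)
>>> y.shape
(3, 2, 2)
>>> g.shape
(29, 2)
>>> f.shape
(3, 2)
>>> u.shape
(3, 2)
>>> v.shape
(3, 2)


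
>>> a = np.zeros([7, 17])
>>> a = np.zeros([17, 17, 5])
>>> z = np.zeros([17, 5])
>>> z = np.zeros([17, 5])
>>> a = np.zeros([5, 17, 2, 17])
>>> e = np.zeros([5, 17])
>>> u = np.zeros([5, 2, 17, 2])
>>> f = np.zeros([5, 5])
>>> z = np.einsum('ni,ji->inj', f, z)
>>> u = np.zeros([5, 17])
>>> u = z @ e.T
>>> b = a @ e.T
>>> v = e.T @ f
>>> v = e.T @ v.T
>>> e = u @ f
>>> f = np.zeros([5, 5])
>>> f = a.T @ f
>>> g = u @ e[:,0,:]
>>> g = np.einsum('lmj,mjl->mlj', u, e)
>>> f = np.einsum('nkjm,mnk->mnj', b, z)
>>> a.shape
(5, 17, 2, 17)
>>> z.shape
(5, 5, 17)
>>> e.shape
(5, 5, 5)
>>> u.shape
(5, 5, 5)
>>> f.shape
(5, 5, 2)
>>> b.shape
(5, 17, 2, 5)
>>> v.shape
(17, 17)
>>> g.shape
(5, 5, 5)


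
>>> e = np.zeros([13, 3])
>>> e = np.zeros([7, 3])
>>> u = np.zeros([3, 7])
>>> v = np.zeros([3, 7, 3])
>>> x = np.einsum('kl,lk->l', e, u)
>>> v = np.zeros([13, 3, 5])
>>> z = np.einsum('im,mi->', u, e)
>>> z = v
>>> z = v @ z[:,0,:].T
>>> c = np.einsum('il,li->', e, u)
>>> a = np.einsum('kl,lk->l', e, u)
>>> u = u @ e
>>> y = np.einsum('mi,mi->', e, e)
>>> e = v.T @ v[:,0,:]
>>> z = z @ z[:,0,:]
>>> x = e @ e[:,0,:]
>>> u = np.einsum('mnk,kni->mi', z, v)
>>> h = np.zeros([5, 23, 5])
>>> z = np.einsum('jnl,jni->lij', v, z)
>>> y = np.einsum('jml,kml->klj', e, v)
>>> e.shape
(5, 3, 5)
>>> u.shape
(13, 5)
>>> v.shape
(13, 3, 5)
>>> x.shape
(5, 3, 5)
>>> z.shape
(5, 13, 13)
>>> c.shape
()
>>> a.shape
(3,)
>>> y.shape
(13, 5, 5)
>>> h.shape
(5, 23, 5)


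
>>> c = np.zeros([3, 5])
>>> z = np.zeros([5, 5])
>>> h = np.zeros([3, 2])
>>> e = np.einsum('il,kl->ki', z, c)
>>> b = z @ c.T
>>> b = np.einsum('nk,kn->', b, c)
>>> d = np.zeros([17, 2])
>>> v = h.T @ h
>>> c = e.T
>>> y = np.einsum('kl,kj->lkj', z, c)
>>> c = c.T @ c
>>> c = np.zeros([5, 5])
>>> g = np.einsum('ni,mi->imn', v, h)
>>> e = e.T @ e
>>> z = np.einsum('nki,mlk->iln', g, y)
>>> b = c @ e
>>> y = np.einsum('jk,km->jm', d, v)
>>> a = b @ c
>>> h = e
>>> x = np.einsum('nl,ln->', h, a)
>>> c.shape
(5, 5)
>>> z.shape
(2, 5, 2)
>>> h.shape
(5, 5)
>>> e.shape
(5, 5)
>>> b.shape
(5, 5)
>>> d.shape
(17, 2)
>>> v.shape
(2, 2)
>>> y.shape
(17, 2)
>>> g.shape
(2, 3, 2)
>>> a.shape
(5, 5)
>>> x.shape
()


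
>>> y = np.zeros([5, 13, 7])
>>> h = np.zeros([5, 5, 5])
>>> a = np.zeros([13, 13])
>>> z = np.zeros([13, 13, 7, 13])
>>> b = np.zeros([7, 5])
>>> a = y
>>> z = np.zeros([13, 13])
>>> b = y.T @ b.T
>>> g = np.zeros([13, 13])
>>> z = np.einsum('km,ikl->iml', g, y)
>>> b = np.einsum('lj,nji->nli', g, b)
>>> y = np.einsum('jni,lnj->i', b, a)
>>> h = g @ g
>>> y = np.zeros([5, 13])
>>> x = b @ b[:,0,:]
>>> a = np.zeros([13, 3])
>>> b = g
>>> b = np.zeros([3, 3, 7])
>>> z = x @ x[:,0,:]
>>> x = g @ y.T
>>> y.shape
(5, 13)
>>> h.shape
(13, 13)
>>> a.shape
(13, 3)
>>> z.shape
(7, 13, 7)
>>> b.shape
(3, 3, 7)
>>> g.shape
(13, 13)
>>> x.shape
(13, 5)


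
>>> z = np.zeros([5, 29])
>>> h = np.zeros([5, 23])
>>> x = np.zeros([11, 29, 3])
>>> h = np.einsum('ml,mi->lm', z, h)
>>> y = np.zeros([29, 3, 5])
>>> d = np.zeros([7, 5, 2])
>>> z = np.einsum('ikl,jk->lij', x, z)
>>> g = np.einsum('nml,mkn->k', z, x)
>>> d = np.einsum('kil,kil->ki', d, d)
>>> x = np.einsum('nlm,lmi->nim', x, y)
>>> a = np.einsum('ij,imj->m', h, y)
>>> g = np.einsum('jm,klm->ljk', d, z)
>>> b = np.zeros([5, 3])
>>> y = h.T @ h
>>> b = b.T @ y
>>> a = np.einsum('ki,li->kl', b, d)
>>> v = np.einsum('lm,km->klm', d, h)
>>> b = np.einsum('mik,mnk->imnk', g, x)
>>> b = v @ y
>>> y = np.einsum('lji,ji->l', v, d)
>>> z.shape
(3, 11, 5)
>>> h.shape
(29, 5)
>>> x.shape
(11, 5, 3)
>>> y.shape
(29,)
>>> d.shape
(7, 5)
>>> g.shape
(11, 7, 3)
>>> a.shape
(3, 7)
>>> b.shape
(29, 7, 5)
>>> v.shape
(29, 7, 5)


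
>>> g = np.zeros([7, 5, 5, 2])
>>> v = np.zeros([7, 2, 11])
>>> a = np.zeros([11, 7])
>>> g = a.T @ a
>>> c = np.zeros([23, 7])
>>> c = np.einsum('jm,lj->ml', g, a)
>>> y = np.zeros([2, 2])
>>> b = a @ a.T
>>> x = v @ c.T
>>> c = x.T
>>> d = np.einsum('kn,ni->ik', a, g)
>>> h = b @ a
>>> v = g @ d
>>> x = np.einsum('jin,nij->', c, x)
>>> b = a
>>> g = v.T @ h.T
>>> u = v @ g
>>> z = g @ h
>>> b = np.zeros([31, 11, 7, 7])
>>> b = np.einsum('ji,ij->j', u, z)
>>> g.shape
(11, 11)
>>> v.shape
(7, 11)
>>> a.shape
(11, 7)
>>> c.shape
(7, 2, 7)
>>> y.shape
(2, 2)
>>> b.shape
(7,)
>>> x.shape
()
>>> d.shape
(7, 11)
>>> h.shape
(11, 7)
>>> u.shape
(7, 11)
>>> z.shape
(11, 7)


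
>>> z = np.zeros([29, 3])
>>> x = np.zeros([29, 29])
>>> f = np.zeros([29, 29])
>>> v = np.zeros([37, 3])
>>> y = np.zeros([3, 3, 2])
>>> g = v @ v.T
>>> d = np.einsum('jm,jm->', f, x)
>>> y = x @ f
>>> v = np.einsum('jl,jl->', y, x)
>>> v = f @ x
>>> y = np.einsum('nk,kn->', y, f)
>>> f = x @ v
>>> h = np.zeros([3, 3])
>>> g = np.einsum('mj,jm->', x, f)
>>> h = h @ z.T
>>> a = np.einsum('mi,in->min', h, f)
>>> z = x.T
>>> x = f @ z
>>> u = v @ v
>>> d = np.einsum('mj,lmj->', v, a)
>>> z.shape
(29, 29)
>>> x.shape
(29, 29)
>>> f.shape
(29, 29)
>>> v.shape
(29, 29)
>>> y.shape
()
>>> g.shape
()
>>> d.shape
()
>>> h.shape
(3, 29)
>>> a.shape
(3, 29, 29)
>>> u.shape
(29, 29)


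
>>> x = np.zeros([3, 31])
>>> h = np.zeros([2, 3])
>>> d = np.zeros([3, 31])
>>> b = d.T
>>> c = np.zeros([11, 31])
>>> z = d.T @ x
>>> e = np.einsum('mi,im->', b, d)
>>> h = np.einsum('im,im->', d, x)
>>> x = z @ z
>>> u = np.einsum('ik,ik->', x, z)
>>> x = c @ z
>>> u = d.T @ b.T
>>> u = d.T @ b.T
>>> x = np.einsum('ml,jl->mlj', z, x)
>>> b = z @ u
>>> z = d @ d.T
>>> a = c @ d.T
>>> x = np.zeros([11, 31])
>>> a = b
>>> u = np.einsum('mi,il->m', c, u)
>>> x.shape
(11, 31)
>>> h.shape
()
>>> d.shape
(3, 31)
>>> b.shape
(31, 31)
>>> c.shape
(11, 31)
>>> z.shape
(3, 3)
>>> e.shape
()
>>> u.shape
(11,)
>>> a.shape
(31, 31)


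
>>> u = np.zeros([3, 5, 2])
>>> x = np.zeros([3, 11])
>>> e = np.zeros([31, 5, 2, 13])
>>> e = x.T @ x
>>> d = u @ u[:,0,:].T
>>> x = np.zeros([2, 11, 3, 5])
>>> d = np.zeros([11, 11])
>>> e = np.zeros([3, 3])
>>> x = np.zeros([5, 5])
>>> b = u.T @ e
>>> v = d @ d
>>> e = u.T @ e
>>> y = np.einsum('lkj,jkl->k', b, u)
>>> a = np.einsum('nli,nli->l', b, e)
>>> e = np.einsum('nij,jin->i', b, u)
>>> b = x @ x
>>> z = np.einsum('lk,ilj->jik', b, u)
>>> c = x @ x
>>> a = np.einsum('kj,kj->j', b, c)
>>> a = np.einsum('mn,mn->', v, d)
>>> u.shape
(3, 5, 2)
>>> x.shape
(5, 5)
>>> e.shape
(5,)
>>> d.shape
(11, 11)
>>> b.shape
(5, 5)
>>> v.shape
(11, 11)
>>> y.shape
(5,)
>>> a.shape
()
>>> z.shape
(2, 3, 5)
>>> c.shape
(5, 5)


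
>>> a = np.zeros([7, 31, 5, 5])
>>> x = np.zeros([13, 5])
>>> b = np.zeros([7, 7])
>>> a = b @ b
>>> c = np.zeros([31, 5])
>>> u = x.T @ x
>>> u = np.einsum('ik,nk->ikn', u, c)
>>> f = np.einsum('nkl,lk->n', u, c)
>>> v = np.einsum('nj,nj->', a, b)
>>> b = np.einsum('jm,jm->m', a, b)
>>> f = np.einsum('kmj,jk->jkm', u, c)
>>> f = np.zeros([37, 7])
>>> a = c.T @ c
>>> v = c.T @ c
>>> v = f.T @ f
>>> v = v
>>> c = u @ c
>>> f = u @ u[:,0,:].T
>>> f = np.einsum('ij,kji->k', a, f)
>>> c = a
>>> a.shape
(5, 5)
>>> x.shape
(13, 5)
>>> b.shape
(7,)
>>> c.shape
(5, 5)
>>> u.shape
(5, 5, 31)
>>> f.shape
(5,)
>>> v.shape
(7, 7)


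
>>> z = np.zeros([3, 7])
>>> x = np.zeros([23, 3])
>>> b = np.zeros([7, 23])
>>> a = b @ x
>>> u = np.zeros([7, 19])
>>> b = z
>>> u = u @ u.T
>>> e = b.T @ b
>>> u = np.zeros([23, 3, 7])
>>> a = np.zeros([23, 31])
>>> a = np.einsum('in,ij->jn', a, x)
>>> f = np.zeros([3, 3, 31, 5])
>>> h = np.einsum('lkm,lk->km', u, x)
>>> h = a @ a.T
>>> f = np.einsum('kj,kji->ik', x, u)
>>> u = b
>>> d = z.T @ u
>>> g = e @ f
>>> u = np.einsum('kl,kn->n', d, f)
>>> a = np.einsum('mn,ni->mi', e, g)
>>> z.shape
(3, 7)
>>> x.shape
(23, 3)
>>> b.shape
(3, 7)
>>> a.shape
(7, 23)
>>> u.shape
(23,)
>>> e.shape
(7, 7)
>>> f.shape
(7, 23)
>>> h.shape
(3, 3)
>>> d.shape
(7, 7)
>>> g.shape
(7, 23)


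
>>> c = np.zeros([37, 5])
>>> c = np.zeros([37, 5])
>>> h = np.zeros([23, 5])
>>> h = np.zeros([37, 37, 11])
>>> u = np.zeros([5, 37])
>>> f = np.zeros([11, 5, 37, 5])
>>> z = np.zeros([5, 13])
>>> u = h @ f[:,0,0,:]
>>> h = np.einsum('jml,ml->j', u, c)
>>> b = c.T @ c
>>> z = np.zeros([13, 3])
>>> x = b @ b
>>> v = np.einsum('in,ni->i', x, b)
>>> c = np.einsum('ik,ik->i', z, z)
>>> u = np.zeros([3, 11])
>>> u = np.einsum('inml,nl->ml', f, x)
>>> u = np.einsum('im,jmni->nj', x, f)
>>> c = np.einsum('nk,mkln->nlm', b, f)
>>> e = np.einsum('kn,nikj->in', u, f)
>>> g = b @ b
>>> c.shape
(5, 37, 11)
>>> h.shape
(37,)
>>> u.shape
(37, 11)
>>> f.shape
(11, 5, 37, 5)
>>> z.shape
(13, 3)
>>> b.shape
(5, 5)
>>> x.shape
(5, 5)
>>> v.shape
(5,)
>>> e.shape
(5, 11)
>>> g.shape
(5, 5)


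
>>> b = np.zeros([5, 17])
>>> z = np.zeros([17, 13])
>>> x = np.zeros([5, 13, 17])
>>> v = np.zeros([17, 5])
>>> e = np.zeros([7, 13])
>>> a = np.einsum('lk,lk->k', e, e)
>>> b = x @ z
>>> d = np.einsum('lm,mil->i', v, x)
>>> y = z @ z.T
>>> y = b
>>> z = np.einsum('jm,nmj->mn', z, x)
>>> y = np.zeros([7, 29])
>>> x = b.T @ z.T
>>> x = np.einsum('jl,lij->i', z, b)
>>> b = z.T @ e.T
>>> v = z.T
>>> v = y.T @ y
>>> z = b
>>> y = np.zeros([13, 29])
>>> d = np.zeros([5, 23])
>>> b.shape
(5, 7)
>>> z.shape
(5, 7)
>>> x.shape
(13,)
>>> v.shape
(29, 29)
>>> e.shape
(7, 13)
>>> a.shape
(13,)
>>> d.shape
(5, 23)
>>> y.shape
(13, 29)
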